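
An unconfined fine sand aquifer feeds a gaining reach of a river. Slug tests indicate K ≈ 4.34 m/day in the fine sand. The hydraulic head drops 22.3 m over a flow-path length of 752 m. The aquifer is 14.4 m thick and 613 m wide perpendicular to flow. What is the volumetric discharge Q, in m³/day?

1140

Cross-sectional area A = 613 × 14.4 = 8827 m².
Hydraulic gradient i = Δh / L = 22.3 / 752 = 0.02965.
Darcy's law: Q = K · A · i = 4.340 × 8827 × 0.02965 = 1136 m³/day.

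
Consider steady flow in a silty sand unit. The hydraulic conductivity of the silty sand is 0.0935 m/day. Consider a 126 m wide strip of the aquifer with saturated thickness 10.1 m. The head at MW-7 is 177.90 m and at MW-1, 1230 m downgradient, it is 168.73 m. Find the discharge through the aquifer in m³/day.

0.887

Cross-sectional area A = 126 × 10.1 = 1273 m².
Hydraulic gradient i = (177.90 − 168.73) / 1230 = 9.17 / 1230 = 0.007455.
Darcy's law: Q = K · A · i = 0.09350 × 1273 × 0.007455 = 0.8871 m³/day.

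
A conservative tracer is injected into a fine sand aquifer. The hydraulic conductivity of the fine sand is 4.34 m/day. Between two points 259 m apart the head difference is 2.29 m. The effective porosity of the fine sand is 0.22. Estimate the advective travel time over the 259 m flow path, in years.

Hydraulic gradient i = Δh / L = 2.29 / 259 = 0.008842.
Darcy flux q = K · i = 4.340 × 0.008842 = 0.03837 m/day.
Seepage velocity v = q / n_e = 0.03837 / 0.22 = 0.1744 m/day.
Travel time t = L / v = 259 / 0.1744 = 1485 days = 4.065 years.

4.07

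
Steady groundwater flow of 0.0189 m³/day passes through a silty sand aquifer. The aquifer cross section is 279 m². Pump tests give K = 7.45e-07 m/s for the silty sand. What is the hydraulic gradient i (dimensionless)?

Convert K: 7.45e-07 m/s × 86400 = 0.06437 m/day.
From Q = K·A·i, i = Q / (K·A) = 0.0189 / (0.06437 × 279.0) = 0.001052.

0.00105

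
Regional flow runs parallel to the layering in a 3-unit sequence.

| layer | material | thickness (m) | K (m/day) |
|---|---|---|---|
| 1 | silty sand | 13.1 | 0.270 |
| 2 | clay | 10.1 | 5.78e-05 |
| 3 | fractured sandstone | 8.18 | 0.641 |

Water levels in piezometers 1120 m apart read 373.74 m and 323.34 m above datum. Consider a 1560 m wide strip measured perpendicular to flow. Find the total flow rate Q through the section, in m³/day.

Flow is parallel to layering, so each bed carries its own Darcy discharge and the transmissivities add.
Σ(K_i·b_i) = 0.270×13.1 + 5.78e-05×10.1 + 0.641×8.18 = 8.781 m²/day.
Hydraulic gradient i = (373.74 − 323.34) / 1120 = 50.4 / 1120 = 0.04500.
Q = Σ(K_i·b_i) · W · i = 8.781 × 1560 × 0.04500 = 616.4 m³/day.

616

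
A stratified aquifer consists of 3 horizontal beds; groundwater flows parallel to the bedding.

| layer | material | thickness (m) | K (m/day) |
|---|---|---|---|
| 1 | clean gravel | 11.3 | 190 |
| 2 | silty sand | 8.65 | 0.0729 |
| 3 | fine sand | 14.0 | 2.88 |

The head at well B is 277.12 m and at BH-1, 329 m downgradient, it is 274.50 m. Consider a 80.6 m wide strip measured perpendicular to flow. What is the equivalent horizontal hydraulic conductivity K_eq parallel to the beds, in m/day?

64.4

Flow is parallel to layering, so each bed carries its own Darcy discharge and the transmissivities add.
Σ(K_i·b_i) = 190×11.3 + 0.0729×8.65 + 2.88×14.0 = 2188 m²/day.
Total thickness b = 33.95 m, so K_eq = Σ(K_i·b_i)/b = 64.45 m/day.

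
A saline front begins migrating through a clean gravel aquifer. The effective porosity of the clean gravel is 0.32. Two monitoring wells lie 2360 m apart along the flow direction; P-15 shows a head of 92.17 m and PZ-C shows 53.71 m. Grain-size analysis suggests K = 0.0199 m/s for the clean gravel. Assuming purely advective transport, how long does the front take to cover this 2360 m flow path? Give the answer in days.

Convert K: 0.0199 m/s × 86400 = 1719 m/day.
Hydraulic gradient i = (92.17 − 53.71) / 2360 = 38.46 / 2360 = 0.01630.
Darcy flux q = K · i = 1719 × 0.01630 = 28.02 m/day.
Seepage velocity v = q / n_e = 28.02 / 0.32 = 87.56 m/day.
Travel time t = L / v = 2360 / 87.56 = 26.95 days.

27.0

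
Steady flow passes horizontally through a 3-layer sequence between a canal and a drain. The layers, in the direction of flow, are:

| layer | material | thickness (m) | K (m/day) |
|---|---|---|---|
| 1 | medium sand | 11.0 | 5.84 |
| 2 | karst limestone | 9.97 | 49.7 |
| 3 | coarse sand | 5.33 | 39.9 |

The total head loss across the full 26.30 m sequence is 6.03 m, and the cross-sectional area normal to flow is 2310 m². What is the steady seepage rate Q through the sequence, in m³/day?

6280

Flow is perpendicular to layering, so the layers act in series and the equivalent K is the thickness-weighted harmonic mean.
Total thickness L = 11.0 + 9.97 + 5.33 = 26.30 m.
Σ(b_i/K_i) = 11.0/5.84 + 9.97/49.7 + 5.33/39.9 = 2.218 d.
K_eq = L / Σ(b_i/K_i) = 26.30 / 2.218 = 11.86 m/day.
Q = K_eq · A · (Δh/L) = 11.86 × 2310 × (6.03/26.30) = 6281 m³/day.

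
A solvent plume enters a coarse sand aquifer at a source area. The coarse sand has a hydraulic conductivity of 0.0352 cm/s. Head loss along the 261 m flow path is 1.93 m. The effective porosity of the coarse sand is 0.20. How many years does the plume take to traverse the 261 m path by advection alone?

0.635

Convert K: 0.0352 cm/s × 864 = 30.41 m/day.
Hydraulic gradient i = Δh / L = 1.93 / 261 = 0.007395.
Darcy flux q = K · i = 30.41 × 0.007395 = 0.2249 m/day.
Seepage velocity v = q / n_e = 0.2249 / 0.20 = 1.124 m/day.
Travel time t = L / v = 261 / 1.124 = 232.1 days = 0.6355 years.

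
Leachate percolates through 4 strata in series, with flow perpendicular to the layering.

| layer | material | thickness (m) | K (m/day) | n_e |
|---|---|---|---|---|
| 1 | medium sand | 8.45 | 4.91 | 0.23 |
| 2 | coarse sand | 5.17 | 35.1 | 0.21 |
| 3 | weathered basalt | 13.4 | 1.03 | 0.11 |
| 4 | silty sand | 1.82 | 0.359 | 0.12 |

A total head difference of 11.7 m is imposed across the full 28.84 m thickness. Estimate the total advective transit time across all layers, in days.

8.05

With flow normal to the layers, continuity requires the same specific discharge q through every layer.
Σ(b_i/K_i) = 8.45/4.91 + 5.17/35.1 + 13.4/1.03 + 1.82/0.359 = 19.95 d.
q = Δh / Σ(b_i/K_i) = 11.7 / 19.95 = 0.5865 m/day.
In each layer the seepage velocity is v_i = q/n_i, so the layer transit time is t_i = b_i·n_i / q:
  layer 1 (medium sand): t_1 = 8.45 × 0.23 / 0.5865 = 3.314 d
  layer 2 (coarse sand): t_2 = 5.17 × 0.21 / 0.5865 = 1.851 d
  layer 3 (weathered basalt): t_3 = 13.4 × 0.11 / 0.5865 = 2.513 d
  layer 4 (silty sand): t_4 = 1.82 × 0.12 / 0.5865 = 0.3724 d
Total t = Σ t_i = 8.050 days.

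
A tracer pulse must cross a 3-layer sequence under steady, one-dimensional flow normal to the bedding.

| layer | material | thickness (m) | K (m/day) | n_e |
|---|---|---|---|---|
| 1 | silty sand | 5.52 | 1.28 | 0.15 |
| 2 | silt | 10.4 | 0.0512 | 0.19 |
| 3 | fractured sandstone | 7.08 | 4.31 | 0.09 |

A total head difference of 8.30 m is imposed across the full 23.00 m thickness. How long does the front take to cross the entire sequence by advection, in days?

86.7

With flow normal to the layers, continuity requires the same specific discharge q through every layer.
Σ(b_i/K_i) = 5.52/1.28 + 10.4/0.0512 + 7.08/4.31 = 209.1 d.
q = Δh / Σ(b_i/K_i) = 8.30 / 209.1 = 0.03970 m/day.
In each layer the seepage velocity is v_i = q/n_i, so the layer transit time is t_i = b_i·n_i / q:
  layer 1 (silty sand): t_1 = 5.52 × 0.15 / 0.03970 = 20.86 d
  layer 2 (silt): t_2 = 10.4 × 0.19 / 0.03970 = 49.78 d
  layer 3 (fractured sandstone): t_3 = 7.08 × 0.09 / 0.03970 = 16.05 d
Total t = Σ t_i = 86.69 days.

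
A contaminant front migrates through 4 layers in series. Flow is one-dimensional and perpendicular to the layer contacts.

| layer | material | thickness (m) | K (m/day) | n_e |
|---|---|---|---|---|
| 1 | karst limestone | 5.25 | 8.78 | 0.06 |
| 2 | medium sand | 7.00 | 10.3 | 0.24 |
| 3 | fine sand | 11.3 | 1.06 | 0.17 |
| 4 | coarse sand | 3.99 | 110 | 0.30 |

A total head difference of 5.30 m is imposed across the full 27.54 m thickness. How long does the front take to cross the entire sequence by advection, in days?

11.6

With flow normal to the layers, continuity requires the same specific discharge q through every layer.
Σ(b_i/K_i) = 5.25/8.78 + 7.00/10.3 + 11.3/1.06 + 3.99/110 = 11.97 d.
q = Δh / Σ(b_i/K_i) = 5.30 / 11.97 = 0.4426 m/day.
In each layer the seepage velocity is v_i = q/n_i, so the layer transit time is t_i = b_i·n_i / q:
  layer 1 (karst limestone): t_1 = 5.25 × 0.06 / 0.4426 = 0.7117 d
  layer 2 (medium sand): t_2 = 7.00 × 0.24 / 0.4426 = 3.796 d
  layer 3 (fine sand): t_3 = 11.3 × 0.17 / 0.4426 = 4.340 d
  layer 4 (coarse sand): t_4 = 3.99 × 0.30 / 0.4426 = 2.704 d
Total t = Σ t_i = 11.55 days.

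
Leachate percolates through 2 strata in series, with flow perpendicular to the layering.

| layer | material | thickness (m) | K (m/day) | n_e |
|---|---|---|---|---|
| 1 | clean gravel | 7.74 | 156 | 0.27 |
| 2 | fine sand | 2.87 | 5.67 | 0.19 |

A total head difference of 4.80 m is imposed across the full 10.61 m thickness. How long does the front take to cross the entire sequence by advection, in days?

0.305

With flow normal to the layers, continuity requires the same specific discharge q through every layer.
Σ(b_i/K_i) = 7.74/156 + 2.87/5.67 = 0.5558 d.
q = Δh / Σ(b_i/K_i) = 4.80 / 0.5558 = 8.636 m/day.
In each layer the seepage velocity is v_i = q/n_i, so the layer transit time is t_i = b_i·n_i / q:
  layer 1 (clean gravel): t_1 = 7.74 × 0.27 / 8.636 = 0.2420 d
  layer 2 (fine sand): t_2 = 2.87 × 0.19 / 8.636 = 0.06314 d
Total t = Σ t_i = 0.3051 days.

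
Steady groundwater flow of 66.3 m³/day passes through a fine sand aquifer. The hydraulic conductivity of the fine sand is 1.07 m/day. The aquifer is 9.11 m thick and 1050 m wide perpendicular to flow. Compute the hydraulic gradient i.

Cross-sectional area A = 1050 × 9.11 = 9566 m².
From Q = K·A·i, i = Q / (K·A) = 66.3 / (1.070 × 9566) = 0.006478.

0.00648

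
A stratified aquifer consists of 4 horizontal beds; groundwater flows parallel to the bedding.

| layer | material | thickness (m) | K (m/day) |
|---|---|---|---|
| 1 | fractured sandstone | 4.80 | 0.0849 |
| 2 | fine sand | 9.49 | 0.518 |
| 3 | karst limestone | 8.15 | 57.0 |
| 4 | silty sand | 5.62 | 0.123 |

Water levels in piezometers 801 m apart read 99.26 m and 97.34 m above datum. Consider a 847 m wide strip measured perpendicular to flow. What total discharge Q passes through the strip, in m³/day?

Flow is parallel to layering, so each bed carries its own Darcy discharge and the transmissivities add.
Σ(K_i·b_i) = 0.0849×4.80 + 0.518×9.49 + 57.0×8.15 + 0.123×5.62 = 470.6 m²/day.
Hydraulic gradient i = (99.26 − 97.34) / 801 = 1.92 / 801 = 0.002397.
Q = Σ(K_i·b_i) · W · i = 470.6 × 847 × 0.002397 = 955.4 m³/day.

955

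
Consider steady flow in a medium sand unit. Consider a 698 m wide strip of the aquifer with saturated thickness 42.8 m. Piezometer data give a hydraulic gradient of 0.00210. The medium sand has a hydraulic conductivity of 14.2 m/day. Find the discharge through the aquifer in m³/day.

Cross-sectional area A = 698 × 42.8 = 29874 m².
Hydraulic gradient i = 0.00210.
Darcy's law: Q = K · A · i = 14.20 × 29874 × 0.002100 = 890.9 m³/day.

891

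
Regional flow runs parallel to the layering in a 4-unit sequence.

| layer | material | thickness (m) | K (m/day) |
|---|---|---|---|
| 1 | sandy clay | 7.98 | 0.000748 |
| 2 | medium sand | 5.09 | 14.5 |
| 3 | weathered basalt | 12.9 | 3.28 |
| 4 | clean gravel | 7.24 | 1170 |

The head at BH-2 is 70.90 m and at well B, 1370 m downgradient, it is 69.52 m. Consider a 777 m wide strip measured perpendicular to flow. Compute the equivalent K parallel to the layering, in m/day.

Flow is parallel to layering, so each bed carries its own Darcy discharge and the transmissivities add.
Σ(K_i·b_i) = 0.000748×7.98 + 14.5×5.09 + 3.28×12.9 + 1170×7.24 = 8587 m²/day.
Total thickness b = 33.21 m, so K_eq = Σ(K_i·b_i)/b = 258.6 m/day.

259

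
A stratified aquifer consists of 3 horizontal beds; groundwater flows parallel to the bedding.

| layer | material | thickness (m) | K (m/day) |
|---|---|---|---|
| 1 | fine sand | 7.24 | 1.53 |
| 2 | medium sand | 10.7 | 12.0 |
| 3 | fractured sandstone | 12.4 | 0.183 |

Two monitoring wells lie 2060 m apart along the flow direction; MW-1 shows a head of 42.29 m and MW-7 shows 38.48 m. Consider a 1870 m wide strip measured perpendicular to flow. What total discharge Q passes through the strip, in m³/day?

490

Flow is parallel to layering, so each bed carries its own Darcy discharge and the transmissivities add.
Σ(K_i·b_i) = 1.53×7.24 + 12.0×10.7 + 0.183×12.4 = 141.7 m²/day.
Hydraulic gradient i = (42.29 − 38.48) / 2060 = 3.81 / 2060 = 0.001850.
Q = Σ(K_i·b_i) · W · i = 141.7 × 1870 × 0.001850 = 490.2 m³/day.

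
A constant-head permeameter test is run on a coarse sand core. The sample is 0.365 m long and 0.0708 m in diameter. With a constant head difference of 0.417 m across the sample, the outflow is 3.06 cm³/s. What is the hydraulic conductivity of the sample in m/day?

58.8

Cross-sectional area A = π·(d/2)² = π × (0.0708/2)² = 0.003937 m².
Convert discharge: 3.06 cm³/s = 3.060e-06 m³/s.
Darcy's law rearranged: K = Q·L / (A·Δh) = 3.060e-06 × 0.365 / (0.003937 × 0.417) = 0.0006803 m/s = 58.78 m/day.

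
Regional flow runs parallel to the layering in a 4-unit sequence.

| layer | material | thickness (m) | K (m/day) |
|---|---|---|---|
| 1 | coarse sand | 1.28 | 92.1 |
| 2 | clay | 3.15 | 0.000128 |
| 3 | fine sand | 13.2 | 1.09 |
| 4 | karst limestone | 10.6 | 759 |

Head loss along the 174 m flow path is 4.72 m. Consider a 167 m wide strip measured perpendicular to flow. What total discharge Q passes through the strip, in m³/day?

37000

Flow is parallel to layering, so each bed carries its own Darcy discharge and the transmissivities add.
Σ(K_i·b_i) = 92.1×1.28 + 0.000128×3.15 + 1.09×13.2 + 759×10.6 = 8178 m²/day.
Hydraulic gradient i = Δh / L = 4.72 / 174 = 0.02713.
Q = Σ(K_i·b_i) · W · i = 8178 × 167 × 0.02713 = 37046 m³/day.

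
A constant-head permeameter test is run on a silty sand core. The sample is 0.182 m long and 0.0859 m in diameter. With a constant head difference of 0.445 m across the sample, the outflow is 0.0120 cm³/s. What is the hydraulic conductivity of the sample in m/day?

0.0732

Cross-sectional area A = π·(d/2)² = π × (0.0859/2)² = 0.005795 m².
Convert discharge: 0.0120 cm³/s = 1.200e-08 m³/s.
Darcy's law rearranged: K = Q·L / (A·Δh) = 1.200e-08 × 0.182 / (0.005795 × 0.445) = 8.469e-07 m/s = 0.07317 m/day.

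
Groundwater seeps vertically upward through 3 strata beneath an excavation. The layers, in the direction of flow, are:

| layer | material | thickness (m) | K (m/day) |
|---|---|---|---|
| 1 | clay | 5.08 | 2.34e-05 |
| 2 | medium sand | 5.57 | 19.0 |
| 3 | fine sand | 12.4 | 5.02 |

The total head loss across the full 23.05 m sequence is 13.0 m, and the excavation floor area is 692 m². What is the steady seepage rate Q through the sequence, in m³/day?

Flow is perpendicular to layering, so the layers act in series and the equivalent K is the thickness-weighted harmonic mean.
Total thickness L = 5.08 + 5.57 + 12.4 = 23.05 m.
Σ(b_i/K_i) = 5.08/2.34e-05 + 5.57/19.0 + 12.4/5.02 = 2.171e+05 d.
K_eq = L / Σ(b_i/K_i) = 23.05 / 2.171e+05 = 0.0001062 m/day.
Q = K_eq · A · (Δh/L) = 0.0001062 × 692 × (13.0/23.05) = 0.04144 m³/day.

0.0414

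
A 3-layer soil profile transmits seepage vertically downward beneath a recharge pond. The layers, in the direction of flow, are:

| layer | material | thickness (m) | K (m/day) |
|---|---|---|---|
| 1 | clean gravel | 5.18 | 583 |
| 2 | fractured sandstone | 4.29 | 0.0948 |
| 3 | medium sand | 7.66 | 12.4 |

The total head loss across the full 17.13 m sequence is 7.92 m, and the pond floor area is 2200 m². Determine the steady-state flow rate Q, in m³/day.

Flow is perpendicular to layering, so the layers act in series and the equivalent K is the thickness-weighted harmonic mean.
Total thickness L = 5.18 + 4.29 + 7.66 = 17.13 m.
Σ(b_i/K_i) = 5.18/583 + 4.29/0.0948 + 7.66/12.4 = 45.88 d.
K_eq = L / Σ(b_i/K_i) = 17.13 / 45.88 = 0.3734 m/day.
Q = K_eq · A · (Δh/L) = 0.3734 × 2200 × (7.92/17.13) = 379.8 m³/day.

380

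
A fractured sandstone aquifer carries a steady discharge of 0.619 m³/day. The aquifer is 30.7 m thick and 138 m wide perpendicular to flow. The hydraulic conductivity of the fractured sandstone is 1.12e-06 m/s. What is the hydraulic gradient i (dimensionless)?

0.00151

Convert K: 1.12e-06 m/s × 86400 = 0.09677 m/day.
Cross-sectional area A = 138 × 30.7 = 4237 m².
From Q = K·A·i, i = Q / (K·A) = 0.619 / (0.09677 × 4237) = 0.001510.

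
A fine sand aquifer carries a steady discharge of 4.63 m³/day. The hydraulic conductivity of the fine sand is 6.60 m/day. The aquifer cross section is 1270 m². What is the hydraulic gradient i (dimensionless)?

0.000552

From Q = K·A·i, i = Q / (K·A) = 4.63 / (6.600 × 1270) = 0.0005524.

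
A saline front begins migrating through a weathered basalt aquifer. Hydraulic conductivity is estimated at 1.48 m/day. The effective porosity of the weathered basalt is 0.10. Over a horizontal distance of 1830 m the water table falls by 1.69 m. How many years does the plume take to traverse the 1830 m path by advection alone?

Hydraulic gradient i = Δh / L = 1.69 / 1830 = 0.0009235.
Darcy flux q = K · i = 1.480 × 0.0009235 = 0.001367 m/day.
Seepage velocity v = q / n_e = 0.001367 / 0.10 = 0.01367 m/day.
Travel time t = L / v = 1830 / 0.01367 = 1.339e+05 days = 366.6 years.

367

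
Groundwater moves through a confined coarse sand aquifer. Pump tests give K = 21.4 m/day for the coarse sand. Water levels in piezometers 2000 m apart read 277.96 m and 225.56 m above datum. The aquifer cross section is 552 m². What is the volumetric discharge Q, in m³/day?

309

Hydraulic gradient i = (277.96 − 225.56) / 2000 = 52.4 / 2000 = 0.02620.
Darcy's law: Q = K · A · i = 21.40 × 552.0 × 0.02620 = 309.5 m³/day.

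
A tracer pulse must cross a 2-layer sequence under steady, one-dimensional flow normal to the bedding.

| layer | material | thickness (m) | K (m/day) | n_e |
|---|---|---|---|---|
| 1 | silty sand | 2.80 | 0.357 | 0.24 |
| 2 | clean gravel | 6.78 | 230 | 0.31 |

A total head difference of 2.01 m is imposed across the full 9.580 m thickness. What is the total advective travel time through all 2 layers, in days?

With flow normal to the layers, continuity requires the same specific discharge q through every layer.
Σ(b_i/K_i) = 2.80/0.357 + 6.78/230 = 7.873 d.
q = Δh / Σ(b_i/K_i) = 2.01 / 7.873 = 0.2553 m/day.
In each layer the seepage velocity is v_i = q/n_i, so the layer transit time is t_i = b_i·n_i / q:
  layer 1 (silty sand): t_1 = 2.80 × 0.24 / 0.2553 = 2.632 d
  layer 2 (clean gravel): t_2 = 6.78 × 0.31 / 0.2553 = 8.232 d
Total t = Σ t_i = 10.86 days.

10.9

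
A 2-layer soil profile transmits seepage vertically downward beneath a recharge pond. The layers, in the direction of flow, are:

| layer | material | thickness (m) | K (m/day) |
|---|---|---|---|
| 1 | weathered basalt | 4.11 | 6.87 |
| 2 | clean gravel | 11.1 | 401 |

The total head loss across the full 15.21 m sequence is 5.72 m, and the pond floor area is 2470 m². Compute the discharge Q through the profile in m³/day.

Flow is perpendicular to layering, so the layers act in series and the equivalent K is the thickness-weighted harmonic mean.
Total thickness L = 4.11 + 11.1 = 15.21 m.
Σ(b_i/K_i) = 4.11/6.87 + 11.1/401 = 0.6259 d.
K_eq = L / Σ(b_i/K_i) = 15.21 / 0.6259 = 24.30 m/day.
Q = K_eq · A · (Δh/L) = 24.30 × 2470 × (5.72/15.21) = 22572 m³/day.

22600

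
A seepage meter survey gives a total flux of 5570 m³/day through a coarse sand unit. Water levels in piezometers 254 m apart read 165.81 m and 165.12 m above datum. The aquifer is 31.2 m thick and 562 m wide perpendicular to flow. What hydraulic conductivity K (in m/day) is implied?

117

Cross-sectional area A = 562 × 31.2 = 17534 m².
Hydraulic gradient i = (165.81 − 165.12) / 254 = 0.69 / 254 = 0.002717.
From Q = K·A·i, K = Q / (A·i) = 5570 / (17534 × 0.002717) = 116.9 m/day.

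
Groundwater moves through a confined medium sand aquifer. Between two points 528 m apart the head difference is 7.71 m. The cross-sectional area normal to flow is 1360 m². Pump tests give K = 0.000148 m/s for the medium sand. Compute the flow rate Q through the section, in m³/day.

254

Convert K: 0.000148 m/s × 86400 = 12.79 m/day.
Hydraulic gradient i = Δh / L = 7.71 / 528 = 0.01460.
Darcy's law: Q = K · A · i = 12.79 × 1360 × 0.01460 = 253.9 m³/day.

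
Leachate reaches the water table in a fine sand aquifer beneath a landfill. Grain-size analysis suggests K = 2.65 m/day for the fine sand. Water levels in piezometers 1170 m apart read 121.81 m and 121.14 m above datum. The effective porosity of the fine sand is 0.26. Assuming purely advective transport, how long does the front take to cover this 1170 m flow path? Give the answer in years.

549

Hydraulic gradient i = (121.81 − 121.14) / 1170 = 0.67 / 1170 = 0.0005726.
Darcy flux q = K · i = 2.650 × 0.0005726 = 0.001518 m/day.
Seepage velocity v = q / n_e = 0.001518 / 0.26 = 0.005837 m/day.
Travel time t = L / v = 1170 / 0.005837 = 2.005e+05 days = 548.8 years.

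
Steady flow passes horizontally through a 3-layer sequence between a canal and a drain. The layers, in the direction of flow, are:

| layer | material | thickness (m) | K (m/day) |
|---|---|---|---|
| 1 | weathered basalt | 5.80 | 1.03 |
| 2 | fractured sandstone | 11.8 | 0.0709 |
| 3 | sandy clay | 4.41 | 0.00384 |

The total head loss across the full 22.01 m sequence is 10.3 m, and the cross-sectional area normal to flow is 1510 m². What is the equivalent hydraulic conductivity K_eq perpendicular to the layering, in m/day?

Flow is perpendicular to layering, so the layers act in series and the equivalent K is the thickness-weighted harmonic mean.
Total thickness L = 5.80 + 11.8 + 4.41 = 22.01 m.
Σ(b_i/K_i) = 5.80/1.03 + 11.8/0.0709 + 4.41/0.00384 = 1321 d.
K_eq = L / Σ(b_i/K_i) = 22.01 / 1321 = 0.01667 m/day.

0.0167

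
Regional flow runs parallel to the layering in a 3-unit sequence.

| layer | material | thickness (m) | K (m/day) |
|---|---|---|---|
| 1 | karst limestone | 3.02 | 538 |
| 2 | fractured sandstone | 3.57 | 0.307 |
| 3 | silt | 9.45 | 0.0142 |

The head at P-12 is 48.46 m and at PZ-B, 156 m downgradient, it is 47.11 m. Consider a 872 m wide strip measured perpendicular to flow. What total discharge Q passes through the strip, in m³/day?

Flow is parallel to layering, so each bed carries its own Darcy discharge and the transmissivities add.
Σ(K_i·b_i) = 538×3.02 + 0.307×3.57 + 0.0142×9.45 = 1626 m²/day.
Hydraulic gradient i = (48.46 − 47.11) / 156 = 1.35 / 156 = 0.008654.
Q = Σ(K_i·b_i) · W · i = 1626 × 872 × 0.008654 = 12270 m³/day.

12300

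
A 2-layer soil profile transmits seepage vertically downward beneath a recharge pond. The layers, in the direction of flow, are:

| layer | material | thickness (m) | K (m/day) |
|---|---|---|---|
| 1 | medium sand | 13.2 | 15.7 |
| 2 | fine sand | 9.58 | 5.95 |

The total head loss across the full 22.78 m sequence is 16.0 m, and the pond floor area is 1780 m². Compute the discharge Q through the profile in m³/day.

Flow is perpendicular to layering, so the layers act in series and the equivalent K is the thickness-weighted harmonic mean.
Total thickness L = 13.2 + 9.58 = 22.78 m.
Σ(b_i/K_i) = 13.2/15.7 + 9.58/5.95 = 2.451 d.
K_eq = L / Σ(b_i/K_i) = 22.78 / 2.451 = 9.295 m/day.
Q = K_eq · A · (Δh/L) = 9.295 × 1780 × (16.0/22.78) = 11620 m³/day.

11600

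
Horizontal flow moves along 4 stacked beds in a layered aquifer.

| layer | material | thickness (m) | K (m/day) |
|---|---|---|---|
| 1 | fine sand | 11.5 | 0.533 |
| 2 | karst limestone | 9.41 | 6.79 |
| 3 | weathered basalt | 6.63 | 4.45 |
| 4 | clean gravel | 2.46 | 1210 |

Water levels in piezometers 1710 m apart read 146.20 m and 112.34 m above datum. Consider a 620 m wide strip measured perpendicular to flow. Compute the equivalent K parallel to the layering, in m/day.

103

Flow is parallel to layering, so each bed carries its own Darcy discharge and the transmissivities add.
Σ(K_i·b_i) = 0.533×11.5 + 6.79×9.41 + 4.45×6.63 + 1210×2.46 = 3076 m²/day.
Total thickness b = 30.00 m, so K_eq = Σ(K_i·b_i)/b = 102.5 m/day.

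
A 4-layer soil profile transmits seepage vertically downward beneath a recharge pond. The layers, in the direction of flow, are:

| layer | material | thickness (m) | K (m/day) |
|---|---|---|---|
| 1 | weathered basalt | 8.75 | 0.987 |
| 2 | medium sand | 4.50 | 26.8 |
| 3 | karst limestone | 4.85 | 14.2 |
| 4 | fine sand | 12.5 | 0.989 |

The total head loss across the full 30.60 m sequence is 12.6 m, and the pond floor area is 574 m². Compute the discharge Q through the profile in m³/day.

329

Flow is perpendicular to layering, so the layers act in series and the equivalent K is the thickness-weighted harmonic mean.
Total thickness L = 8.75 + 4.50 + 4.85 + 12.5 = 30.60 m.
Σ(b_i/K_i) = 8.75/0.987 + 4.50/26.8 + 4.85/14.2 + 12.5/0.989 = 22.01 d.
K_eq = L / Σ(b_i/K_i) = 30.60 / 22.01 = 1.390 m/day.
Q = K_eq · A · (Δh/L) = 1.390 × 574 × (12.6/30.60) = 328.5 m³/day.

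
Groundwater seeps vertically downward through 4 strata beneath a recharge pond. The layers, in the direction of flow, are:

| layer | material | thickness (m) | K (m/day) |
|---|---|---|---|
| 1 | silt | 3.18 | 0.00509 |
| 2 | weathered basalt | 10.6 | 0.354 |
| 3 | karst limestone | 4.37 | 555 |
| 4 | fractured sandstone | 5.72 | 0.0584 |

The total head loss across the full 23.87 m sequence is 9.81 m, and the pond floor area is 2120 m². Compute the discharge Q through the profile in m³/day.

27.6

Flow is perpendicular to layering, so the layers act in series and the equivalent K is the thickness-weighted harmonic mean.
Total thickness L = 3.18 + 10.6 + 4.37 + 5.72 = 23.87 m.
Σ(b_i/K_i) = 3.18/0.00509 + 10.6/0.354 + 4.37/555 + 5.72/0.0584 = 752.7 d.
K_eq = L / Σ(b_i/K_i) = 23.87 / 752.7 = 0.03171 m/day.
Q = K_eq · A · (Δh/L) = 0.03171 × 2120 × (9.81/23.87) = 27.63 m³/day.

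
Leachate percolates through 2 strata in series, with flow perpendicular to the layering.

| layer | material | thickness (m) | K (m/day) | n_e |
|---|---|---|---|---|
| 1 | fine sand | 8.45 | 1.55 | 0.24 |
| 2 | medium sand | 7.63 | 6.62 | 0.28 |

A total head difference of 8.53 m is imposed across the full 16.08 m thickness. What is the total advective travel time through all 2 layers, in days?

With flow normal to the layers, continuity requires the same specific discharge q through every layer.
Σ(b_i/K_i) = 8.45/1.55 + 7.63/6.62 = 6.604 d.
q = Δh / Σ(b_i/K_i) = 8.53 / 6.604 = 1.292 m/day.
In each layer the seepage velocity is v_i = q/n_i, so the layer transit time is t_i = b_i·n_i / q:
  layer 1 (fine sand): t_1 = 8.45 × 0.24 / 1.292 = 1.570 d
  layer 2 (medium sand): t_2 = 7.63 × 0.28 / 1.292 = 1.654 d
Total t = Σ t_i = 3.224 days.

3.22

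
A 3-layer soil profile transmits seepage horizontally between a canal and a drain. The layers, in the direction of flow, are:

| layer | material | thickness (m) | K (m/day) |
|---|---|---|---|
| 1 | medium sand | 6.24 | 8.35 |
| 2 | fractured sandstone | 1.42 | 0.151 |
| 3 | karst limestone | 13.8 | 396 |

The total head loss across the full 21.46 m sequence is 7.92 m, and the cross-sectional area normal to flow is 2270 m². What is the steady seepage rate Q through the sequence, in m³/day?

1760

Flow is perpendicular to layering, so the layers act in series and the equivalent K is the thickness-weighted harmonic mean.
Total thickness L = 6.24 + 1.42 + 13.8 = 21.46 m.
Σ(b_i/K_i) = 6.24/8.35 + 1.42/0.151 + 13.8/396 = 10.19 d.
K_eq = L / Σ(b_i/K_i) = 21.46 / 10.19 = 2.107 m/day.
Q = K_eq · A · (Δh/L) = 2.107 × 2270 × (7.92/21.46) = 1765 m³/day.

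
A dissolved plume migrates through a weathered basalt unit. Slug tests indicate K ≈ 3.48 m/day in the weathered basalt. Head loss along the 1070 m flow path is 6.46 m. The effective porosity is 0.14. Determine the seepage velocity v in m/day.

Hydraulic gradient i = Δh / L = 6.46 / 1070 = 0.006037.
Darcy flux q = K · i = 3.480 × 0.006037 = 0.02101 m/day.
Seepage velocity v = q / n_e = 0.02101 / 0.14 = 0.1501 m/day.

0.150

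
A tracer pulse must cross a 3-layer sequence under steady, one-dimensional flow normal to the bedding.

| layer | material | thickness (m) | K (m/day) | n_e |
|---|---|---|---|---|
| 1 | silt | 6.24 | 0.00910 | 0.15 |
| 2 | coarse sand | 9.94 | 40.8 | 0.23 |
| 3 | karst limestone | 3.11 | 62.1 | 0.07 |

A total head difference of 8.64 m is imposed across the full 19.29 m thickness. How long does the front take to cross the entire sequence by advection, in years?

0.748

With flow normal to the layers, continuity requires the same specific discharge q through every layer.
Σ(b_i/K_i) = 6.24/0.00910 + 9.94/40.8 + 3.11/62.1 = 686.0 d.
q = Δh / Σ(b_i/K_i) = 8.64 / 686.0 = 0.01259 m/day.
In each layer the seepage velocity is v_i = q/n_i, so the layer transit time is t_i = b_i·n_i / q:
  layer 1 (silt): t_1 = 6.24 × 0.15 / 0.01259 = 74.32 d
  layer 2 (coarse sand): t_2 = 9.94 × 0.23 / 0.01259 = 181.5 d
  layer 3 (karst limestone): t_3 = 3.11 × 0.07 / 0.01259 = 17.29 d
Total t = Σ t_i = 273.1 days = 0.7478 years.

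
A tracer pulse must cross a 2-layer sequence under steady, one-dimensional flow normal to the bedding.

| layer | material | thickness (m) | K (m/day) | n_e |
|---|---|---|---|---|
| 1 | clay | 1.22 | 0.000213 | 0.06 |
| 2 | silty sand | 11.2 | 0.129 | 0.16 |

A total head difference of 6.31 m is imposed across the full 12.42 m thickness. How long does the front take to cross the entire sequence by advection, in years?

With flow normal to the layers, continuity requires the same specific discharge q through every layer.
Σ(b_i/K_i) = 1.22/0.000213 + 11.2/0.129 = 5815 d.
q = Δh / Σ(b_i/K_i) = 6.31 / 5815 = 0.001085 m/day.
In each layer the seepage velocity is v_i = q/n_i, so the layer transit time is t_i = b_i·n_i / q:
  layer 1 (clay): t_1 = 1.22 × 0.06 / 0.001085 = 67.45 d
  layer 2 (silty sand): t_2 = 11.2 × 0.16 / 0.001085 = 1651 d
Total t = Σ t_i = 1719 days = 4.706 years.

4.71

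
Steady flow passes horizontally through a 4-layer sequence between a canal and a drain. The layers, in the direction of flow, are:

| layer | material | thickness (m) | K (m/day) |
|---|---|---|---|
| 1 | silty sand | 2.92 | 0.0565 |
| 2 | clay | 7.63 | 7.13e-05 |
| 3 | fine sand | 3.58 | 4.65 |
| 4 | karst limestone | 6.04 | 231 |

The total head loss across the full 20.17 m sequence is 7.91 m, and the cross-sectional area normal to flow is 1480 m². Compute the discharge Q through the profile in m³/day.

Flow is perpendicular to layering, so the layers act in series and the equivalent K is the thickness-weighted harmonic mean.
Total thickness L = 2.92 + 7.63 + 3.58 + 6.04 = 20.17 m.
Σ(b_i/K_i) = 2.92/0.0565 + 7.63/7.13e-05 + 3.58/4.65 + 6.04/231 = 1.071e+05 d.
K_eq = L / Σ(b_i/K_i) = 20.17 / 1.071e+05 = 0.0001884 m/day.
Q = K_eq · A · (Δh/L) = 0.0001884 × 1480 × (7.91/20.17) = 0.1093 m³/day.

0.109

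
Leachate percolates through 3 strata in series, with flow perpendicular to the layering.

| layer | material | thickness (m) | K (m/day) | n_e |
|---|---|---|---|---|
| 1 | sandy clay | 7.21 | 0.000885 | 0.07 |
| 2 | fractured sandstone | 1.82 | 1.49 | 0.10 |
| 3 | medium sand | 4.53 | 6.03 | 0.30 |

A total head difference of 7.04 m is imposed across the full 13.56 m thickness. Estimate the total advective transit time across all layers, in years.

With flow normal to the layers, continuity requires the same specific discharge q through every layer.
Σ(b_i/K_i) = 7.21/0.000885 + 1.82/1.49 + 4.53/6.03 = 8149 d.
q = Δh / Σ(b_i/K_i) = 7.04 / 8149 = 0.0008639 m/day.
In each layer the seepage velocity is v_i = q/n_i, so the layer transit time is t_i = b_i·n_i / q:
  layer 1 (sandy clay): t_1 = 7.21 × 0.07 / 0.0008639 = 584.2 d
  layer 2 (fractured sandstone): t_2 = 1.82 × 0.10 / 0.0008639 = 210.7 d
  layer 3 (medium sand): t_3 = 4.53 × 0.30 / 0.0008639 = 1573 d
Total t = Σ t_i = 2368 days = 6.483 years.

6.48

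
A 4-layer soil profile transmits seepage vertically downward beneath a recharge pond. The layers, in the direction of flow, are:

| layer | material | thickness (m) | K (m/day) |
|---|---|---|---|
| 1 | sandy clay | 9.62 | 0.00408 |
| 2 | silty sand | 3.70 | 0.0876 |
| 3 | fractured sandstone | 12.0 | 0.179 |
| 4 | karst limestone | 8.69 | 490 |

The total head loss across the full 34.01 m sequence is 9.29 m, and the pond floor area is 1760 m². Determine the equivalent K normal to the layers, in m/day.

0.0138

Flow is perpendicular to layering, so the layers act in series and the equivalent K is the thickness-weighted harmonic mean.
Total thickness L = 9.62 + 3.70 + 12.0 + 8.69 = 34.01 m.
Σ(b_i/K_i) = 9.62/0.00408 + 3.70/0.0876 + 12.0/0.179 + 8.69/490 = 2467 d.
K_eq = L / Σ(b_i/K_i) = 34.01 / 2467 = 0.01379 m/day.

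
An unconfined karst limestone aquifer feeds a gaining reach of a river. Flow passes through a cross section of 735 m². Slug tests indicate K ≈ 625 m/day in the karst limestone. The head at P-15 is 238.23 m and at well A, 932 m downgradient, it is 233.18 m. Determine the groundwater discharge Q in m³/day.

Hydraulic gradient i = (238.23 − 233.18) / 932 = 5.05 / 932 = 0.005418.
Darcy's law: Q = K · A · i = 625.0 × 735.0 × 0.005418 = 2489 m³/day.

2490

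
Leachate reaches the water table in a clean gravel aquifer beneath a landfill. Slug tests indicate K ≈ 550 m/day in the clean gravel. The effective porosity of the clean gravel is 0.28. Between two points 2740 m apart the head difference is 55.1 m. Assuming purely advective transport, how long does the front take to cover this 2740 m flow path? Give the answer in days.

Hydraulic gradient i = Δh / L = 55.1 / 2740 = 0.02011.
Darcy flux q = K · i = 550.0 × 0.02011 = 11.06 m/day.
Seepage velocity v = q / n_e = 11.06 / 0.28 = 39.50 m/day.
Travel time t = L / v = 2740 / 39.50 = 69.37 days.

69.4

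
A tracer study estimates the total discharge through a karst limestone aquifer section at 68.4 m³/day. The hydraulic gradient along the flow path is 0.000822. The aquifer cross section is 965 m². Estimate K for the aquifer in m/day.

Hydraulic gradient i = 0.000822.
From Q = K·A·i, K = Q / (A·i) = 68.4 / (965.0 × 0.0008220) = 86.23 m/day.

86.2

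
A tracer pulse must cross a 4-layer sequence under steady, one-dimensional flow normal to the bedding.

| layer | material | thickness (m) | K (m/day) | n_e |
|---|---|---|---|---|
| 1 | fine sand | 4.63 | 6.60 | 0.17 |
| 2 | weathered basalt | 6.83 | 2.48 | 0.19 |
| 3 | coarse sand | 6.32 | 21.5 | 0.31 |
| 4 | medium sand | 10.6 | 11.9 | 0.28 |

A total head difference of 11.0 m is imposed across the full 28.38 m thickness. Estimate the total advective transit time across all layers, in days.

2.96

With flow normal to the layers, continuity requires the same specific discharge q through every layer.
Σ(b_i/K_i) = 4.63/6.60 + 6.83/2.48 + 6.32/21.5 + 10.6/11.9 = 4.640 d.
q = Δh / Σ(b_i/K_i) = 11.0 / 4.640 = 2.371 m/day.
In each layer the seepage velocity is v_i = q/n_i, so the layer transit time is t_i = b_i·n_i / q:
  layer 1 (fine sand): t_1 = 4.63 × 0.17 / 2.371 = 0.3320 d
  layer 2 (weathered basalt): t_2 = 6.83 × 0.19 / 2.371 = 0.5474 d
  layer 3 (coarse sand): t_3 = 6.32 × 0.31 / 2.371 = 0.8265 d
  layer 4 (medium sand): t_4 = 10.6 × 0.28 / 2.371 = 1.252 d
Total t = Σ t_i = 2.958 days.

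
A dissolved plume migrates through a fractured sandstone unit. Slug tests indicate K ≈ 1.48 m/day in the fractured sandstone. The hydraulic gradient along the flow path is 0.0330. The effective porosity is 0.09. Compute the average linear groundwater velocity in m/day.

0.543

Hydraulic gradient i = 0.0330.
Darcy flux q = K · i = 1.480 × 0.03300 = 0.04884 m/day.
Seepage velocity v = q / n_e = 0.04884 / 0.09 = 0.5427 m/day.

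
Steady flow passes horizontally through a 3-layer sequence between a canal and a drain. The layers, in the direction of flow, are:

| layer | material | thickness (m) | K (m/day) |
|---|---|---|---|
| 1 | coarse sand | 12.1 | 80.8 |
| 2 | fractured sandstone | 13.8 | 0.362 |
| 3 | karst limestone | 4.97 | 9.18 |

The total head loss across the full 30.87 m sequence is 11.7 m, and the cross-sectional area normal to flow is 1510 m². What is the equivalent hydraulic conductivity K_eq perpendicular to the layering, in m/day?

Flow is perpendicular to layering, so the layers act in series and the equivalent K is the thickness-weighted harmonic mean.
Total thickness L = 12.1 + 13.8 + 4.97 = 30.87 m.
Σ(b_i/K_i) = 12.1/80.8 + 13.8/0.362 + 4.97/9.18 = 38.81 d.
K_eq = L / Σ(b_i/K_i) = 30.87 / 38.81 = 0.7954 m/day.

0.795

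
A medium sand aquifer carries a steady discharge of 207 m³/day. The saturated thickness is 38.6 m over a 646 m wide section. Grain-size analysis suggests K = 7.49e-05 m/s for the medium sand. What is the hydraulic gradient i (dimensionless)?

0.00128

Convert K: 7.49e-05 m/s × 86400 = 6.471 m/day.
Cross-sectional area A = 646 × 38.6 = 24936 m².
From Q = K·A·i, i = Q / (K·A) = 207 / (6.471 × 24936) = 0.001283.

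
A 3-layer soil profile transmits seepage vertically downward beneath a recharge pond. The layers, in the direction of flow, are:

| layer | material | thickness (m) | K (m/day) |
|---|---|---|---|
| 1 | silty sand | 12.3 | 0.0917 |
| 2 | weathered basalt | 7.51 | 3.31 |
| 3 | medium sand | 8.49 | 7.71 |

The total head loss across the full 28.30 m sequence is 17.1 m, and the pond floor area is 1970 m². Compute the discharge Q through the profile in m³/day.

Flow is perpendicular to layering, so the layers act in series and the equivalent K is the thickness-weighted harmonic mean.
Total thickness L = 12.3 + 7.51 + 8.49 = 28.30 m.
Σ(b_i/K_i) = 12.3/0.0917 + 7.51/3.31 + 8.49/7.71 = 137.5 d.
K_eq = L / Σ(b_i/K_i) = 28.30 / 137.5 = 0.2058 m/day.
Q = K_eq · A · (Δh/L) = 0.2058 × 1970 × (17.1/28.30) = 245.0 m³/day.

245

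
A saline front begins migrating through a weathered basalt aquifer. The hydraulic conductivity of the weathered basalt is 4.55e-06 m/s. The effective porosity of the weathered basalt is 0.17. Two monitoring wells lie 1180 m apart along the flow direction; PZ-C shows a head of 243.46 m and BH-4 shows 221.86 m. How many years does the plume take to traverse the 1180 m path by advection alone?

76.3

Convert K: 4.55e-06 m/s × 86400 = 0.3931 m/day.
Hydraulic gradient i = (243.46 − 221.86) / 1180 = 21.6 / 1180 = 0.01831.
Darcy flux q = K · i = 0.3931 × 0.01831 = 0.007196 m/day.
Seepage velocity v = q / n_e = 0.007196 / 0.17 = 0.04233 m/day.
Travel time t = L / v = 1180 / 0.04233 = 27876 days = 76.32 years.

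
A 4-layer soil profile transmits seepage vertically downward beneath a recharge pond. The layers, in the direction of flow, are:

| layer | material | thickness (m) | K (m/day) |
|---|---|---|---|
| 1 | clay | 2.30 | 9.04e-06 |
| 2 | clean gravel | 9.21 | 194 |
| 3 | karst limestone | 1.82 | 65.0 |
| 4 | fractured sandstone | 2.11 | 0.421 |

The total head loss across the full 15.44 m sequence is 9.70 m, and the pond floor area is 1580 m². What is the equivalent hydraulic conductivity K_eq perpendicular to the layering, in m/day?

6.07e-05

Flow is perpendicular to layering, so the layers act in series and the equivalent K is the thickness-weighted harmonic mean.
Total thickness L = 2.30 + 9.21 + 1.82 + 2.11 = 15.44 m.
Σ(b_i/K_i) = 2.30/9.04e-06 + 9.21/194 + 1.82/65.0 + 2.11/0.421 = 2.544e+05 d.
K_eq = L / Σ(b_i/K_i) = 15.44 / 2.544e+05 = 6.068e-05 m/day.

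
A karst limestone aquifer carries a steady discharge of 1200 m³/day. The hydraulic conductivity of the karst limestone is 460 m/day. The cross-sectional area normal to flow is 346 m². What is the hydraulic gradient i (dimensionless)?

From Q = K·A·i, i = Q / (K·A) = 1200 / (460.0 × 346.0) = 0.007540.

0.00754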